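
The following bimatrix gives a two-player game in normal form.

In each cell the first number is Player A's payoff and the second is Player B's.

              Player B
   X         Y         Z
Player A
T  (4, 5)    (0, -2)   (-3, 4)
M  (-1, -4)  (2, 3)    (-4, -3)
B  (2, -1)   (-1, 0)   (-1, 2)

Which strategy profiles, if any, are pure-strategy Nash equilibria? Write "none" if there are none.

Player A against X: payoffs 4, -1, 2 → best response T.
Player A against Y: payoffs 0, 2, -1 → best response M.
Player A against Z: payoffs -3, -4, -1 → best response B.
Player B against T: payoffs 5, -2, 4 → best response X.
Player B against M: payoffs -4, 3, -3 → best response Y.
Player B against B: payoffs -1, 0, 2 → best response Z.
Mutual best responses: (T, X); (M, Y); (B, Z).

Pure-strategy Nash equilibria: (T, X), (M, Y), (B, Z)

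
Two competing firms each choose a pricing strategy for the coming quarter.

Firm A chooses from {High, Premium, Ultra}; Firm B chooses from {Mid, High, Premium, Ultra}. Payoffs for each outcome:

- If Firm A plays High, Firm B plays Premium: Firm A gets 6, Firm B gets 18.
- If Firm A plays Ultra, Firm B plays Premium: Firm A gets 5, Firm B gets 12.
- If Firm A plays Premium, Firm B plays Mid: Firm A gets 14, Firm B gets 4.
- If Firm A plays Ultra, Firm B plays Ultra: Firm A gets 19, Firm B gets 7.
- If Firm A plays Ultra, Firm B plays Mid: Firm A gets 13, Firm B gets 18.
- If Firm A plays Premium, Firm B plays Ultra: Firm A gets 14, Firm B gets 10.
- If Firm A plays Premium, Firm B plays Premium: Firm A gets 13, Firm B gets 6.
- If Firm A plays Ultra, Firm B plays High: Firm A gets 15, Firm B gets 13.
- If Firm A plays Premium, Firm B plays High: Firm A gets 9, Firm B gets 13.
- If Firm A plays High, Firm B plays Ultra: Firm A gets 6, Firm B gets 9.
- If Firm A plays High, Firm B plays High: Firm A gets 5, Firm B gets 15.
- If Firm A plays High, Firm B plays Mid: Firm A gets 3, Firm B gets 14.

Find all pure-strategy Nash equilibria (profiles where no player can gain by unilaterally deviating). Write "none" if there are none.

This game has no pure Nash equilibrium.

For each player, find the best response to each opponent profile; mutual best responses are the pure NE.
Firm A against Mid: payoffs 3, 14, 13 → best response Premium.
Firm A against High: payoffs 5, 9, 15 → best response Ultra.
Firm A against Premium: payoffs 6, 13, 5 → best response Premium.
Firm A against Ultra: payoffs 6, 14, 19 → best response Ultra.
Firm B against High: payoffs 14, 15, 18, 9 → best response Premium.
Firm B against Premium: payoffs 4, 13, 6, 10 → best response High.
Firm B against Ultra: payoffs 18, 13, 12, 7 → best response Mid.
No profile is a mutual best response for all players.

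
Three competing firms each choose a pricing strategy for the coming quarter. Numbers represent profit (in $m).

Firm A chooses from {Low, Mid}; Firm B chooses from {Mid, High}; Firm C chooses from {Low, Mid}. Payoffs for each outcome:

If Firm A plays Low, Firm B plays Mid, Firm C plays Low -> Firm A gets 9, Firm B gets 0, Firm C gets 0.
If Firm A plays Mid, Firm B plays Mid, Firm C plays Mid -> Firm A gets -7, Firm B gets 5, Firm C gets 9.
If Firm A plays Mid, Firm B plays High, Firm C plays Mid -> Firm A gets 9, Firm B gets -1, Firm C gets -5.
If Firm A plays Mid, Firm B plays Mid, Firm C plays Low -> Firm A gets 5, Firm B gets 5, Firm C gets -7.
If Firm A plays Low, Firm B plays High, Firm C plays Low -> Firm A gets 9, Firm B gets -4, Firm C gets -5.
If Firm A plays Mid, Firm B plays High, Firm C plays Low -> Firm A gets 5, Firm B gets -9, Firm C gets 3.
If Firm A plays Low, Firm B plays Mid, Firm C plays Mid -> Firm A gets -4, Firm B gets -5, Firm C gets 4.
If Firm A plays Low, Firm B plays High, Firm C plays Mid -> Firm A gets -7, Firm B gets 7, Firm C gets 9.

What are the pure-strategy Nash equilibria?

(Low, Mid, Low): Firm C can switch to Mid (0 → 4). Not NE.
(Low, Mid, Mid): Firm B can switch to High (-5 → 7). Not NE.
(Low, High, Low): Firm B can switch to Mid (-4 → 0). Not NE.
(Low, High, Mid): Firm A can switch to Mid (-7 → 9). Not NE.
(Mid, Mid, Low): Firm A can switch to Low (5 → 9). Not NE.
(Mid, Mid, Mid): Firm A can switch to Low (-7 → -4). Not NE.
(The remaining 2 profiles each have a profitable deviation by the same check.)

No pure-strategy Nash equilibrium.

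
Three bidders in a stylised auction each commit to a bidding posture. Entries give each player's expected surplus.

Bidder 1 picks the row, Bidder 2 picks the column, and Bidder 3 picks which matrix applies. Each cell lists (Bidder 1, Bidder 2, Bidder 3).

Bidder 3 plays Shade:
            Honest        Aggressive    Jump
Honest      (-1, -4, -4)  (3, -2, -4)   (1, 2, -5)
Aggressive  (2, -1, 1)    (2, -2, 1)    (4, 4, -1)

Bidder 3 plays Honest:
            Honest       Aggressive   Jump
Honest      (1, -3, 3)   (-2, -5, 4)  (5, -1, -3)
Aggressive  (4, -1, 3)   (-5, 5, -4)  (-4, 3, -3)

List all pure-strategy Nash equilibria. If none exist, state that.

For each strategy profile, look for a profitable unilateral deviation.
(Honest, Honest, Shade): Bidder 1 can switch to Aggressive (-1 → 2). Not NE.
(Honest, Honest, Honest): Bidder 1 can switch to Aggressive (1 → 4). Not NE.
(Honest, Aggressive, Shade): Bidder 2 can switch to Jump (-2 → 2). Not NE.
(Honest, Aggressive, Honest): Bidder 2 can switch to Honest (-5 → -3). Not NE.
(Honest, Jump, Shade): Bidder 1 can switch to Aggressive (1 → 4). Not NE.
(Honest, Jump, Honest): Bidder 1 gets 5, best alternative -4; Bidder 2 gets -1, best alternative -3; Bidder 3 gets -3, best alternative -5. No profitable deviation — NE.
(Aggressive, Honest, Shade): Bidder 2 can switch to Jump (-1 → 4). Not NE.
(Aggressive, Honest, Honest): Bidder 2 can switch to Aggressive (-1 → 5). Not NE.
(Aggressive, Aggressive, Shade): Bidder 1 can switch to Honest (2 → 3). Not NE.
(Aggressive, Aggressive, Honest): Bidder 1 can switch to Honest (-5 → -2). Not NE.
(Aggressive, Jump, Shade): Bidder 1 gets 4, best alternative 1; Bidder 2 gets 4, best alternative -1; Bidder 3 gets -1, best alternative -3. No profitable deviation — NE.
(Aggressive, Jump, Honest): Bidder 1 can switch to Honest (-4 → 5). Not NE.

(Honest, Jump, Honest) and (Aggressive, Jump, Shade)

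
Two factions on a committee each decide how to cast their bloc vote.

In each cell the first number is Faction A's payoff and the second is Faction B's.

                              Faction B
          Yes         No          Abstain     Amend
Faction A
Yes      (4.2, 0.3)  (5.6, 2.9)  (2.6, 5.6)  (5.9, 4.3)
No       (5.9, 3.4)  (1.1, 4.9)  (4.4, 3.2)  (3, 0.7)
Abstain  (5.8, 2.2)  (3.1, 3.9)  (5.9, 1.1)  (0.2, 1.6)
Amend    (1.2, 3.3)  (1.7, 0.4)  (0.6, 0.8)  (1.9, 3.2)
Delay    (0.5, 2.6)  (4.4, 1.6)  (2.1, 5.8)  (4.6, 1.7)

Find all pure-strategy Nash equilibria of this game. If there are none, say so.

Faction A against Yes: payoffs 4.2, 5.9, 5.8, 1.2, 0.5 → best response No.
Faction A against No: payoffs 5.6, 1.1, 3.1, 1.7, 4.4 → best response Yes.
Faction A against Abstain: payoffs 2.6, 4.4, 5.9, 0.6, 2.1 → best response Abstain.
Faction A against Amend: payoffs 5.9, 3, 0.2, 1.9, 4.6 → best response Yes.
Faction B against Yes: payoffs 0.3, 2.9, 5.6, 4.3 → best response Abstain.
Faction B against No: payoffs 3.4, 4.9, 3.2, 0.7 → best response No.
Faction B against Abstain: payoffs 2.2, 3.9, 1.1, 1.6 → best response No.
Faction B against Amend: payoffs 3.3, 0.4, 0.8, 3.2 → best response Yes.
Faction B against Delay: payoffs 2.6, 1.6, 5.8, 1.7 → best response Abstain.
No profile is a mutual best response for all players.

No pure-strategy Nash equilibrium.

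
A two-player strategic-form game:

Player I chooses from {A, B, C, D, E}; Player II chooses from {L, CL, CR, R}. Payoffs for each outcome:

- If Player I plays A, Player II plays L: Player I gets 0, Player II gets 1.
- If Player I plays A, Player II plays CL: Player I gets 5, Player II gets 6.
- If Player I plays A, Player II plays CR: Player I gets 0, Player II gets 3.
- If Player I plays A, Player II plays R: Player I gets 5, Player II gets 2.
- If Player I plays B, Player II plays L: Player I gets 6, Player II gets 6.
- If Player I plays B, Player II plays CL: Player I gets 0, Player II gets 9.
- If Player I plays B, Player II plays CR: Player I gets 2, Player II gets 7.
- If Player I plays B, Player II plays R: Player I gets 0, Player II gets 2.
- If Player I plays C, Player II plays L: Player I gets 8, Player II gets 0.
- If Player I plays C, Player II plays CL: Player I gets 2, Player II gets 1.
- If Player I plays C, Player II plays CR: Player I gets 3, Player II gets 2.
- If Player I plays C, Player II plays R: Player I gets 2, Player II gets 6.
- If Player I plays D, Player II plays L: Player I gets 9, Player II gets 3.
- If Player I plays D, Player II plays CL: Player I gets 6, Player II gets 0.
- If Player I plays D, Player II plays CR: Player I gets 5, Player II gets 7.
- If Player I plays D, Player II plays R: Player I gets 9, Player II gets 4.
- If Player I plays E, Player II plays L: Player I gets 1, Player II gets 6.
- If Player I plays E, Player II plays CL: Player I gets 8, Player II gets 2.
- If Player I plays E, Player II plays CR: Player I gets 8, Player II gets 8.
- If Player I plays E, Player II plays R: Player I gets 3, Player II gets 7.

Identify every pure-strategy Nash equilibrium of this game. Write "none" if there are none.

(A, L): Player I can switch to B (0 → 6). Not NE.
(A, CL): Player I can switch to D (5 → 6). Not NE.
(A, CR): Player I can switch to B (0 → 2). Not NE.
(A, R): Player I can switch to D (5 → 9). Not NE.
(B, L): Player I can switch to C (6 → 8). Not NE.
(B, CL): Player I can switch to A (0 → 5). Not NE.
(B, CR): Player I can switch to C (2 → 3). Not NE.
(B, R): Player I can switch to A (0 → 5). Not NE.
(E, CR): Player I gets 8, best alternative 5; Player II gets 8, best alternative 7. No profitable deviation — NE.
(The remaining 11 profiles each have a profitable deviation by the same check.)

The unique pure-strategy Nash equilibrium is (E, CR).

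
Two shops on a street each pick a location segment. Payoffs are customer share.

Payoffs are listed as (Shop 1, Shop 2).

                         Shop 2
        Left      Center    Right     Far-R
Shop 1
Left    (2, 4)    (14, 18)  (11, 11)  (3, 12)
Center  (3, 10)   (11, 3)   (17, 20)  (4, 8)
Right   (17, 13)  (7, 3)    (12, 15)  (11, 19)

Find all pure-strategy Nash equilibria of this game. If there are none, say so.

The pure Nash equilibria are (Left, Center) and (Center, Right) and (Right, Far-R).

Shop 1 against Left: payoffs 2, 3, 17 → best response Right.
Shop 1 against Center: payoffs 14, 11, 7 → best response Left.
Shop 1 against Right: payoffs 11, 17, 12 → best response Center.
Shop 1 against Far-R: payoffs 3, 4, 11 → best response Right.
Shop 2 against Left: payoffs 4, 18, 11, 12 → best response Center.
Shop 2 against Center: payoffs 10, 3, 20, 8 → best response Right.
Shop 2 against Right: payoffs 13, 3, 15, 19 → best response Far-R.
Mutual best responses: (Left, Center); (Center, Right); (Right, Far-R).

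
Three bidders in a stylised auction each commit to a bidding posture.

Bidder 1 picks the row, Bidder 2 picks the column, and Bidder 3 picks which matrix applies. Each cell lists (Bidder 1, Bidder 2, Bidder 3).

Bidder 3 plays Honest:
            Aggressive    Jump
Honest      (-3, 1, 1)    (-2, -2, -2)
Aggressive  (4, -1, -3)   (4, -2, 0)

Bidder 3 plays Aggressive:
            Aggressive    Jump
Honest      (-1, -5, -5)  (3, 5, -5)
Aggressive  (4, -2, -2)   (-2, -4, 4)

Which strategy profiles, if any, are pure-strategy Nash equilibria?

(Aggressive, Aggressive, Aggressive)

(Honest, Aggressive, Honest): Bidder 1 can switch to Aggressive (-3 → 4). Not NE.
(Honest, Aggressive, Aggressive): Bidder 1 can switch to Aggressive (-1 → 4). Not NE.
(Honest, Jump, Honest): Bidder 1 can switch to Aggressive (-2 → 4). Not NE.
(Honest, Jump, Aggressive): Bidder 3 can switch to Honest (-5 → -2). Not NE.
(Aggressive, Aggressive, Honest): Bidder 3 can switch to Aggressive (-3 → -2). Not NE.
(Aggressive, Aggressive, Aggressive): Bidder 1 gets 4, best alternative -1; Bidder 2 gets -2, best alternative -4; Bidder 3 gets -2, best alternative -3. No profitable deviation — NE.
(Aggressive, Jump, Honest): Bidder 2 can switch to Aggressive (-2 → -1). Not NE.
(Aggressive, Jump, Aggressive): Bidder 1 can switch to Honest (-2 → 3). Not NE.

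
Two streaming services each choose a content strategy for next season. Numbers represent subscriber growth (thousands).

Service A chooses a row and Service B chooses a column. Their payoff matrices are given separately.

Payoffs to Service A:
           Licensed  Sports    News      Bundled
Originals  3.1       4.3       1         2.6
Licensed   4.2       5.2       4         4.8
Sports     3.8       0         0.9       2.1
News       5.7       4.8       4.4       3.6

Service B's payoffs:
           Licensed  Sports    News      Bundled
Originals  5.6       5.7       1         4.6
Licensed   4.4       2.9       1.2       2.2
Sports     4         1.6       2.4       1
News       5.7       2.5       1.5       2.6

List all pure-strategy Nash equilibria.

The unique pure-strategy Nash equilibrium is (News, Licensed).

(Originals, Licensed): Service A can switch to Licensed (3.1 → 4.2). Not NE.
(Originals, Sports): Service A can switch to Licensed (4.3 → 5.2). Not NE.
(Originals, News): Service A can switch to Licensed (1 → 4). Not NE.
(Originals, Bundled): Service A can switch to Licensed (2.6 → 4.8). Not NE.
(Licensed, Licensed): Service A can switch to News (4.2 → 5.7). Not NE.
(Licensed, Sports): Service B can switch to Licensed (2.9 → 4.4). Not NE.
(News, Licensed): Service A gets 5.7, best alternative 4.2; Service B gets 5.7, best alternative 2.6. No profitable deviation — NE.
(The remaining 9 profiles each have a profitable deviation by the same check.)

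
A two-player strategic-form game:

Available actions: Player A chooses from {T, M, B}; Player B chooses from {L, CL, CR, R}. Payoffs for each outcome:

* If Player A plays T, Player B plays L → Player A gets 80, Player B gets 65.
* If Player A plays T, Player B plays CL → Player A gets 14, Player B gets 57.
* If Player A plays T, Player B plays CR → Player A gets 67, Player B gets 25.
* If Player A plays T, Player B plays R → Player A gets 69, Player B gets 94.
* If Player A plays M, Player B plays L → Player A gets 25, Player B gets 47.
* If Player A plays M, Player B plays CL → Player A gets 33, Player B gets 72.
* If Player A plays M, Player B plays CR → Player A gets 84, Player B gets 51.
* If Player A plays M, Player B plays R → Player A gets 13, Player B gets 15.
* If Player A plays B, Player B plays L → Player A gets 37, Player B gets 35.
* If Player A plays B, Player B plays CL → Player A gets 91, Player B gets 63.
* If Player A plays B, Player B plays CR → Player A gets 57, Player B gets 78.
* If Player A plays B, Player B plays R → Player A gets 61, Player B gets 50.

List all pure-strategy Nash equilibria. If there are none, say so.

Player A against L: payoffs 80, 25, 37 → best response T.
Player A against CL: payoffs 14, 33, 91 → best response B.
Player A against CR: payoffs 67, 84, 57 → best response M.
Player A against R: payoffs 69, 13, 61 → best response T.
Player B against T: payoffs 65, 57, 25, 94 → best response R.
Player B against M: payoffs 47, 72, 51, 15 → best response CL.
Player B against B: payoffs 35, 63, 78, 50 → best response CR.
Mutual best responses: (T, R).

(T, R)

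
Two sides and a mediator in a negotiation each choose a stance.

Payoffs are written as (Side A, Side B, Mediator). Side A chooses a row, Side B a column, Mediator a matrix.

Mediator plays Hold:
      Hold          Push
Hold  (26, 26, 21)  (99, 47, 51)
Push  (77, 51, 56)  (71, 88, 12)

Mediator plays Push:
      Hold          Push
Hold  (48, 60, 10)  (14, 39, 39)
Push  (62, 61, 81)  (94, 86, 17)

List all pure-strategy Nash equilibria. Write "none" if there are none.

For each player, find the best response to each opponent profile; mutual best responses are the pure NE.
Side A against (Hold, Hold): payoffs 26, 77 → best response Push.
Side A against (Hold, Push): payoffs 48, 62 → best response Push.
Side A against (Push, Hold): payoffs 99, 71 → best response Hold.
Side A against (Push, Push): payoffs 14, 94 → best response Push.
Side B against (Hold, Hold): payoffs 26, 47 → best response Push.
Side B against (Hold, Push): payoffs 60, 39 → best response Hold.
Side B against (Push, Hold): payoffs 51, 88 → best response Push.
Side B against (Push, Push): payoffs 61, 86 → best response Push.
Mediator against (Hold, Hold): payoffs 21, 10 → best response Hold.
Mediator against (Hold, Push): payoffs 51, 39 → best response Hold.
Mediator against (Push, Hold): payoffs 56, 81 → best response Push.
Mediator against (Push, Push): payoffs 12, 17 → best response Push.
Mutual best responses: (Hold, Push, Hold); (Push, Push, Push).

Pure-strategy Nash equilibria: (Hold, Push, Hold); (Push, Push, Push)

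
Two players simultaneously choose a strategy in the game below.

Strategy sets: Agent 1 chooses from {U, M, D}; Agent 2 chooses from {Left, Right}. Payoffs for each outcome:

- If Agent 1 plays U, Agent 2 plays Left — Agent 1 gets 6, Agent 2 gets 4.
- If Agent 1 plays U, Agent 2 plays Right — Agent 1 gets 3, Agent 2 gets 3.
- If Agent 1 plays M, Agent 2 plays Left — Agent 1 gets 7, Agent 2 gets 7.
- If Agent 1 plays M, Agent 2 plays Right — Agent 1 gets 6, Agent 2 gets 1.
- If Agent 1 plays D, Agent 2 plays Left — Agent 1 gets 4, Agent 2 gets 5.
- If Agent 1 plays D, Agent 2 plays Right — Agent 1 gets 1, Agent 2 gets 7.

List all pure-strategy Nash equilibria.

For each player, find the best response to each opponent profile; mutual best responses are the pure NE.
Agent 1 against Left: payoffs 6, 7, 4 → best response M.
Agent 1 against Right: payoffs 3, 6, 1 → best response M.
Agent 2 against U: payoffs 4, 3 → best response Left.
Agent 2 against M: payoffs 7, 1 → best response Left.
Agent 2 against D: payoffs 5, 7 → best response Right.
Mutual best responses: (M, Left).

(M, Left)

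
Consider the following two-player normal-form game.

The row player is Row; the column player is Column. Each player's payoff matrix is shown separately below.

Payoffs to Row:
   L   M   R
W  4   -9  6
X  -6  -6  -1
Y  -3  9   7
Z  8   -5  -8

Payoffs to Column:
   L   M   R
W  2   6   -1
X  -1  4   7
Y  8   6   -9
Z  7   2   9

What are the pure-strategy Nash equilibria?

This game has no pure Nash equilibrium.

For each player, find the best response to each opponent profile; mutual best responses are the pure NE.
Row against L: payoffs 4, -6, -3, 8 → best response Z.
Row against M: payoffs -9, -6, 9, -5 → best response Y.
Row against R: payoffs 6, -1, 7, -8 → best response Y.
Column against W: payoffs 2, 6, -1 → best response M.
Column against X: payoffs -1, 4, 7 → best response R.
Column against Y: payoffs 8, 6, -9 → best response L.
Column against Z: payoffs 7, 2, 9 → best response R.
No profile is a mutual best response for all players.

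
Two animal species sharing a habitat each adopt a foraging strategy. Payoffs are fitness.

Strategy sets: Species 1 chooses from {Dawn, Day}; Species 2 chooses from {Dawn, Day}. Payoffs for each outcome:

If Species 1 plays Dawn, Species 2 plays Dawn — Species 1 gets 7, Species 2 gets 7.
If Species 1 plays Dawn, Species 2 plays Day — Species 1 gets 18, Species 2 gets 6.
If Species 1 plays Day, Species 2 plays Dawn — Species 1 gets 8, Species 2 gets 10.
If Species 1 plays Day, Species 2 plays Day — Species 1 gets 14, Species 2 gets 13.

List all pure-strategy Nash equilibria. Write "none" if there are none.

none

Check each profile: it is a Nash equilibrium iff no player can strictly gain by switching unilaterally.
(Dawn, Dawn): Species 1 can switch to Day (7 → 8). Not NE.
(Dawn, Day): Species 2 can switch to Dawn (6 → 7). Not NE.
(Day, Dawn): Species 2 can switch to Day (10 → 13). Not NE.
(Day, Day): Species 1 can switch to Dawn (14 → 18). Not NE.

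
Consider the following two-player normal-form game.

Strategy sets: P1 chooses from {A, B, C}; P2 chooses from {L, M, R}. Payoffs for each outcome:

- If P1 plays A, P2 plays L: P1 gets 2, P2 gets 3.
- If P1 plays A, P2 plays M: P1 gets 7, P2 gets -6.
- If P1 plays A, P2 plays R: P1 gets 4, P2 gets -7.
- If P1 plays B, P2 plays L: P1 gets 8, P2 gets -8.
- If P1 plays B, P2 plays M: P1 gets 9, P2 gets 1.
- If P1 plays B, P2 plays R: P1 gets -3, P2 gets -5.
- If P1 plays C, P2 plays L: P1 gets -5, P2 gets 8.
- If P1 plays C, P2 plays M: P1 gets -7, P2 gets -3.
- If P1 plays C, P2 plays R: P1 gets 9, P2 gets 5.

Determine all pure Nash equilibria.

Pure NE: (B, M)

Check each profile: it is a Nash equilibrium iff no player can strictly gain by switching unilaterally.
(A, L): P1 can switch to B (2 → 8). Not NE.
(A, M): P1 can switch to B (7 → 9). Not NE.
(A, R): P1 can switch to C (4 → 9). Not NE.
(B, L): P2 can switch to M (-8 → 1). Not NE.
(B, M): P1 gets 9, best alternative 7; P2 gets 1, best alternative -5. No profitable deviation — NE.
(B, R): P1 can switch to A (-3 → 4). Not NE.
(C, L): P1 can switch to A (-5 → 2). Not NE.
(C, M): P1 can switch to A (-7 → 7). Not NE.
(C, R): P2 can switch to L (5 → 8). Not NE.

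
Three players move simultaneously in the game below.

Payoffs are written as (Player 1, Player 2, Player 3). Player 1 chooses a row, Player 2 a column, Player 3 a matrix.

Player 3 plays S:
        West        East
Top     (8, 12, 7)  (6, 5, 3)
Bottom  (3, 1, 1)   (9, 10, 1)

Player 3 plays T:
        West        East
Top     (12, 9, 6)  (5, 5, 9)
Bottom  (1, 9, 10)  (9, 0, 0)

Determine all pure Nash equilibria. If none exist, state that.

(Top, West, S): Player 1 gets 8, best alternative 3; Player 2 gets 12, best alternative 5; Player 3 gets 7, best alternative 6. No profitable deviation — NE.
(Top, West, T): Player 3 can switch to S (6 → 7). Not NE.
(Top, East, S): Player 1 can switch to Bottom (6 → 9). Not NE.
(Top, East, T): Player 1 can switch to Bottom (5 → 9). Not NE.
(Bottom, West, S): Player 1 can switch to Top (3 → 8). Not NE.
(Bottom, West, T): Player 1 can switch to Top (1 → 12). Not NE.
(Bottom, East, S): Player 1 gets 9, best alternative 6; Player 2 gets 10, best alternative 1; Player 3 gets 1, best alternative 0. No profitable deviation — NE.
(Bottom, East, T): Player 2 can switch to West (0 → 9). Not NE.

(Top, West, S), (Bottom, East, S)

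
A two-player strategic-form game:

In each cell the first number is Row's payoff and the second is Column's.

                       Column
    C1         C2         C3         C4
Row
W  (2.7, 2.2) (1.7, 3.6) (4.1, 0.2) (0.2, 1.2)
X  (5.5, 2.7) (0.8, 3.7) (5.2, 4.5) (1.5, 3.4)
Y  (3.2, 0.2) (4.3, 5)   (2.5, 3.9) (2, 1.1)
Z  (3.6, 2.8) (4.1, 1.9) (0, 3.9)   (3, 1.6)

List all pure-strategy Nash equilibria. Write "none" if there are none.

Row against C1: payoffs 2.7, 5.5, 3.2, 3.6 → best response X.
Row against C2: payoffs 1.7, 0.8, 4.3, 4.1 → best response Y.
Row against C3: payoffs 4.1, 5.2, 2.5, 0 → best response X.
Row against C4: payoffs 0.2, 1.5, 2, 3 → best response Z.
Column against W: payoffs 2.2, 3.6, 0.2, 1.2 → best response C2.
Column against X: payoffs 2.7, 3.7, 4.5, 3.4 → best response C3.
Column against Y: payoffs 0.2, 5, 3.9, 1.1 → best response C2.
Column against Z: payoffs 2.8, 1.9, 3.9, 1.6 → best response C3.
Mutual best responses: (X, C3); (Y, C2).

Pure-strategy Nash equilibria: (X, C3), (Y, C2)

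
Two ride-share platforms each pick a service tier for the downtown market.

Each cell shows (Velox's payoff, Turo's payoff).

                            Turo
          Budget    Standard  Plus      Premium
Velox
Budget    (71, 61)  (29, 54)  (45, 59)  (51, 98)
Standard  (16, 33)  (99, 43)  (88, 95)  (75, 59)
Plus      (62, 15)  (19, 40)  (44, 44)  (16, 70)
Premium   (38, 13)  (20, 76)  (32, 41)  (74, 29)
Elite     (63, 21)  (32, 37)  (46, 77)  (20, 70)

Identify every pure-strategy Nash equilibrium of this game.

Velox against Budget: payoffs 71, 16, 62, 38, 63 → best response Budget.
Velox against Standard: payoffs 29, 99, 19, 20, 32 → best response Standard.
Velox against Plus: payoffs 45, 88, 44, 32, 46 → best response Standard.
Velox against Premium: payoffs 51, 75, 16, 74, 20 → best response Standard.
Turo against Budget: payoffs 61, 54, 59, 98 → best response Premium.
Turo against Standard: payoffs 33, 43, 95, 59 → best response Plus.
Turo against Plus: payoffs 15, 40, 44, 70 → best response Premium.
Turo against Premium: payoffs 13, 76, 41, 29 → best response Standard.
Turo against Elite: payoffs 21, 37, 77, 70 → best response Plus.
Mutual best responses: (Standard, Plus).

Pure NE: (Standard, Plus)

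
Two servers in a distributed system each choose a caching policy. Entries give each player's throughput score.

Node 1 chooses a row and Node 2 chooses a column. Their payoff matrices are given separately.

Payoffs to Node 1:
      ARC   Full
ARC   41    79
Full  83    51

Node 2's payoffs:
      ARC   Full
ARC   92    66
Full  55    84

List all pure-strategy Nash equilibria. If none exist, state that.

(ARC, ARC): Node 1 can switch to Full (41 → 83). Not NE.
(ARC, Full): Node 2 can switch to ARC (66 → 92). Not NE.
(Full, ARC): Node 2 can switch to Full (55 → 84). Not NE.
(Full, Full): Node 1 can switch to ARC (51 → 79). Not NE.

No pure-strategy Nash equilibrium.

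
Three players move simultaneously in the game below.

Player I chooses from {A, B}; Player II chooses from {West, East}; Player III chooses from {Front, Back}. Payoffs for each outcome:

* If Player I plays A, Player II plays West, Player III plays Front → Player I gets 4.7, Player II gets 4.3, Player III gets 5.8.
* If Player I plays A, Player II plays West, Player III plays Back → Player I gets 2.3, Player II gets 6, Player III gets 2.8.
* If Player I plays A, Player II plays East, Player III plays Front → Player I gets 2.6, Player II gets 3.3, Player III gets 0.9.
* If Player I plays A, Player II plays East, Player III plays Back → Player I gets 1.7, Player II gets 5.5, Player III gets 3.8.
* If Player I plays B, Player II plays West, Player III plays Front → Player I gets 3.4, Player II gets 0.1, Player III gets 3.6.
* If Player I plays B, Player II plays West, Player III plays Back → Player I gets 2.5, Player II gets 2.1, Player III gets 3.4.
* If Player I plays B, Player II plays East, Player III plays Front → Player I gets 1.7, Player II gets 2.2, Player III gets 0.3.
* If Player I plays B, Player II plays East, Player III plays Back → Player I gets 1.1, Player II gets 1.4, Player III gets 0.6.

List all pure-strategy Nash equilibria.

Player I against (West, Front): payoffs 4.7, 3.4 → best response A.
Player I against (West, Back): payoffs 2.3, 2.5 → best response B.
Player I against (East, Front): payoffs 2.6, 1.7 → best response A.
Player I against (East, Back): payoffs 1.7, 1.1 → best response A.
Player II against (A, Front): payoffs 4.3, 3.3 → best response West.
Player II against (A, Back): payoffs 6, 5.5 → best response West.
Player II against (B, Front): payoffs 0.1, 2.2 → best response East.
Player II against (B, Back): payoffs 2.1, 1.4 → best response West.
Player III against (A, West): payoffs 5.8, 2.8 → best response Front.
Player III against (A, East): payoffs 0.9, 3.8 → best response Back.
Player III against (B, West): payoffs 3.6, 3.4 → best response Front.
Player III against (B, East): payoffs 0.3, 0.6 → best response Back.
Mutual best responses: (A, West, Front).

The unique pure-strategy Nash equilibrium is (A, West, Front).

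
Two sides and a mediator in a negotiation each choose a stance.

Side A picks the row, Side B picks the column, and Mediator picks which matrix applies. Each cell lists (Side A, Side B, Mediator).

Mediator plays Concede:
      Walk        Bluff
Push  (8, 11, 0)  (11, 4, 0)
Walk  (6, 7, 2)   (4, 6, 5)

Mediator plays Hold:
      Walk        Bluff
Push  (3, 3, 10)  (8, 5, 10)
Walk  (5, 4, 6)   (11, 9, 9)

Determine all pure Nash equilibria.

Side A against (Walk, Concede): payoffs 8, 6 → best response Push.
Side A against (Walk, Hold): payoffs 3, 5 → best response Walk.
Side A against (Bluff, Concede): payoffs 11, 4 → best response Push.
Side A against (Bluff, Hold): payoffs 8, 11 → best response Walk.
Side B against (Push, Concede): payoffs 11, 4 → best response Walk.
Side B against (Push, Hold): payoffs 3, 5 → best response Bluff.
Side B against (Walk, Concede): payoffs 7, 6 → best response Walk.
Side B against (Walk, Hold): payoffs 4, 9 → best response Bluff.
Mediator against (Push, Walk): payoffs 0, 10 → best response Hold.
Mediator against (Push, Bluff): payoffs 0, 10 → best response Hold.
Mediator against (Walk, Walk): payoffs 2, 6 → best response Hold.
Mediator against (Walk, Bluff): payoffs 5, 9 → best response Hold.
Mutual best responses: (Walk, Bluff, Hold).

(Walk, Bluff, Hold)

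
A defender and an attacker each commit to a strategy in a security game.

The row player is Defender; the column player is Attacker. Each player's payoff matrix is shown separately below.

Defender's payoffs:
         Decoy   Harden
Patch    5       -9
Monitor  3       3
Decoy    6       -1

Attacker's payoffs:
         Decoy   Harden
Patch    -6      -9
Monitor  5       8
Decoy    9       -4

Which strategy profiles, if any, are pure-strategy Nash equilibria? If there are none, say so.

(Patch, Decoy): Defender can switch to Decoy (5 → 6). Not NE.
(Patch, Harden): Defender can switch to Monitor (-9 → 3). Not NE.
(Monitor, Decoy): Defender can switch to Patch (3 → 5). Not NE.
(Monitor, Harden): Defender gets 3, best alternative -1; Attacker gets 8, best alternative 5. No profitable deviation — NE.
(Decoy, Decoy): Defender gets 6, best alternative 5; Attacker gets 9, best alternative -4. No profitable deviation — NE.
(Decoy, Harden): Defender can switch to Monitor (-1 → 3). Not NE.

The pure Nash equilibria are (Monitor, Harden), (Decoy, Decoy).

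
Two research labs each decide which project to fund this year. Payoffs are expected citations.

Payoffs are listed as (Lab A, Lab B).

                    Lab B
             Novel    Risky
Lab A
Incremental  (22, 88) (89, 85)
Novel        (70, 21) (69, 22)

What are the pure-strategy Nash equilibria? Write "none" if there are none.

There is no pure-strategy Nash equilibrium.

For each player, find the best response to each opponent profile; mutual best responses are the pure NE.
Lab A against Novel: payoffs 22, 70 → best response Novel.
Lab A against Risky: payoffs 89, 69 → best response Incremental.
Lab B against Incremental: payoffs 88, 85 → best response Novel.
Lab B against Novel: payoffs 21, 22 → best response Risky.
No profile is a mutual best response for all players.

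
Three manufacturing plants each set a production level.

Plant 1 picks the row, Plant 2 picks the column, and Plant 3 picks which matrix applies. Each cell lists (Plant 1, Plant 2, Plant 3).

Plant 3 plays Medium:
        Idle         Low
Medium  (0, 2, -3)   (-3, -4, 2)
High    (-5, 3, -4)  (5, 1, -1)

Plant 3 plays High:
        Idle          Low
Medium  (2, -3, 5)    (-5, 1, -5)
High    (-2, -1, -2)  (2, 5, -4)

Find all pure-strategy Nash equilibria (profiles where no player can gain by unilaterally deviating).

none

Plant 1 against (Idle, Medium): payoffs 0, -5 → best response Medium.
Plant 1 against (Idle, High): payoffs 2, -2 → best response Medium.
Plant 1 against (Low, Medium): payoffs -3, 5 → best response High.
Plant 1 against (Low, High): payoffs -5, 2 → best response High.
Plant 2 against (Medium, Medium): payoffs 2, -4 → best response Idle.
Plant 2 against (Medium, High): payoffs -3, 1 → best response Low.
Plant 2 against (High, Medium): payoffs 3, 1 → best response Idle.
Plant 2 against (High, High): payoffs -1, 5 → best response Low.
Plant 3 against (Medium, Idle): payoffs -3, 5 → best response High.
Plant 3 against (Medium, Low): payoffs 2, -5 → best response Medium.
Plant 3 against (High, Idle): payoffs -4, -2 → best response High.
Plant 3 against (High, Low): payoffs -1, -4 → best response Medium.
No profile is a mutual best response for all players.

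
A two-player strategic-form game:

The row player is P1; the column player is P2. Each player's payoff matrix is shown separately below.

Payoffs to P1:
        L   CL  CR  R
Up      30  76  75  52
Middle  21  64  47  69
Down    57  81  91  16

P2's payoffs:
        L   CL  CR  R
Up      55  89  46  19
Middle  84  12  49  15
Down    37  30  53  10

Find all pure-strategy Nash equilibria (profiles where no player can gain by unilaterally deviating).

P1 against L: payoffs 30, 21, 57 → best response Down.
P1 against CL: payoffs 76, 64, 81 → best response Down.
P1 against CR: payoffs 75, 47, 91 → best response Down.
P1 against R: payoffs 52, 69, 16 → best response Middle.
P2 against Up: payoffs 55, 89, 46, 19 → best response CL.
P2 against Middle: payoffs 84, 12, 49, 15 → best response L.
P2 against Down: payoffs 37, 30, 53, 10 → best response CR.
Mutual best responses: (Down, CR).

Pure NE: (Down, CR)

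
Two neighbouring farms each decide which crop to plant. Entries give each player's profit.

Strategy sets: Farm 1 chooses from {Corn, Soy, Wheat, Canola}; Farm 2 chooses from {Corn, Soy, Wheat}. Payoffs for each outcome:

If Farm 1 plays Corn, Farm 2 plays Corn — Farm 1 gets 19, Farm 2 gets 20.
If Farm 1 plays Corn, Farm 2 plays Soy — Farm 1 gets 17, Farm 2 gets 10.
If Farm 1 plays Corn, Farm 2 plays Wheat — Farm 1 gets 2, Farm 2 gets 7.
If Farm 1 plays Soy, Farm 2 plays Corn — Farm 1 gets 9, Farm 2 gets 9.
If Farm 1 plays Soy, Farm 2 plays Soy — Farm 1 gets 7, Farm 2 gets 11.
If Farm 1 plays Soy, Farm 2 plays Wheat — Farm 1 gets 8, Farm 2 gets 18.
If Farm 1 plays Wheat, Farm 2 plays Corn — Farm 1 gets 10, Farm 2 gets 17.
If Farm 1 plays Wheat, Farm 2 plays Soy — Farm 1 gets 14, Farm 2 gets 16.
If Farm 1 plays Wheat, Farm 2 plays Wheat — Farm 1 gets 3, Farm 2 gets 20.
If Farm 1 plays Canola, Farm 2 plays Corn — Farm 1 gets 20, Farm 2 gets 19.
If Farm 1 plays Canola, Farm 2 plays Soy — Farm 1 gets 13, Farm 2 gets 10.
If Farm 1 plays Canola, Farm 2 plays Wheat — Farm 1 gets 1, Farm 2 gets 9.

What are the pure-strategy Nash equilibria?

(Corn, Corn): Farm 1 can switch to Canola (19 → 20). Not NE.
(Corn, Soy): Farm 2 can switch to Corn (10 → 20). Not NE.
(Corn, Wheat): Farm 1 can switch to Soy (2 → 8). Not NE.
(Soy, Corn): Farm 1 can switch to Corn (9 → 19). Not NE.
(Soy, Soy): Farm 1 can switch to Corn (7 → 17). Not NE.
(Soy, Wheat): Farm 1 gets 8, best alternative 3; Farm 2 gets 18, best alternative 11. No profitable deviation — NE.
(Wheat, Corn): Farm 1 can switch to Corn (10 → 19). Not NE.
(Wheat, Soy): Farm 1 can switch to Corn (14 → 17). Not NE.
(Wheat, Wheat): Farm 1 can switch to Soy (3 → 8). Not NE.
(Canola, Corn): Farm 1 gets 20, best alternative 19; Farm 2 gets 19, best alternative 10. No profitable deviation — NE.
(Canola, Soy): Farm 1 can switch to Corn (13 → 17). Not NE.
(Canola, Wheat): Farm 1 can switch to Corn (1 → 2). Not NE.

(Soy, Wheat) and (Canola, Corn)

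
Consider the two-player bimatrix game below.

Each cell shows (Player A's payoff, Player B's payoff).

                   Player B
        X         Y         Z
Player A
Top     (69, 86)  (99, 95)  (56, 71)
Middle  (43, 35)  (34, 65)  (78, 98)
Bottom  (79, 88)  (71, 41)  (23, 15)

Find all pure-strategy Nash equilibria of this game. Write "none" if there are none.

(Top, X): Player A can switch to Bottom (69 → 79). Not NE.
(Top, Y): Player A gets 99, best alternative 71; Player B gets 95, best alternative 86. No profitable deviation — NE.
(Top, Z): Player A can switch to Middle (56 → 78). Not NE.
(Middle, X): Player A can switch to Top (43 → 69). Not NE.
(Middle, Y): Player A can switch to Top (34 → 99). Not NE.
(Middle, Z): Player A gets 78, best alternative 56; Player B gets 98, best alternative 65. No profitable deviation — NE.
(Bottom, X): Player A gets 79, best alternative 69; Player B gets 88, best alternative 41. No profitable deviation — NE.
(Bottom, Y): Player A can switch to Top (71 → 99). Not NE.
(Bottom, Z): Player A can switch to Top (23 → 56). Not NE.

Pure-strategy Nash equilibria: (Top, Y); (Middle, Z); (Bottom, X)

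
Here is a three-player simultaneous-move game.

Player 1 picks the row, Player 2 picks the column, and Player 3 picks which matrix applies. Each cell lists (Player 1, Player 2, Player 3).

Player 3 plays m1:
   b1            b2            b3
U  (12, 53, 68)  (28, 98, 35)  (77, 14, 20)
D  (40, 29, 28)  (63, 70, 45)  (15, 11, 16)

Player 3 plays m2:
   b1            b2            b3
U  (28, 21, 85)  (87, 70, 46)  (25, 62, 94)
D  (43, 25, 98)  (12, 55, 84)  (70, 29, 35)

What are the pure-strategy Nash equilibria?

(U, b2, m2)

Check each profile: it is a Nash equilibrium iff no player can strictly gain by switching unilaterally.
(U, b1, m1): Player 1 can switch to D (12 → 40). Not NE.
(U, b1, m2): Player 1 can switch to D (28 → 43). Not NE.
(U, b2, m1): Player 1 can switch to D (28 → 63). Not NE.
(U, b2, m2): Player 1 gets 87, best alternative 12; Player 2 gets 70, best alternative 62; Player 3 gets 46, best alternative 35. No profitable deviation — NE.
(U, b3, m1): Player 2 can switch to b1 (14 → 53). Not NE.
(U, b3, m2): Player 1 can switch to D (25 → 70). Not NE.
(D, b1, m1): Player 2 can switch to b2 (29 → 70). Not NE.
(D, b1, m2): Player 2 can switch to b2 (25 → 55). Not NE.
(D, b2, m1): Player 3 can switch to m2 (45 → 84). Not NE.
(The remaining 3 profiles each have a profitable deviation by the same check.)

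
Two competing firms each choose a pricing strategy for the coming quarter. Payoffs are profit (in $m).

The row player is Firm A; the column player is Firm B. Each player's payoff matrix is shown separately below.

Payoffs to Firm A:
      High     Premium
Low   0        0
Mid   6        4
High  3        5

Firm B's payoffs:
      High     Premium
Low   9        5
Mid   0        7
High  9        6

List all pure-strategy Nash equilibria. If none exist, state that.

No pure-strategy Nash equilibrium.

Firm A against High: payoffs 0, 6, 3 → best response Mid.
Firm A against Premium: payoffs 0, 4, 5 → best response High.
Firm B against Low: payoffs 9, 5 → best response High.
Firm B against Mid: payoffs 0, 7 → best response Premium.
Firm B against High: payoffs 9, 6 → best response High.
No profile is a mutual best response for all players.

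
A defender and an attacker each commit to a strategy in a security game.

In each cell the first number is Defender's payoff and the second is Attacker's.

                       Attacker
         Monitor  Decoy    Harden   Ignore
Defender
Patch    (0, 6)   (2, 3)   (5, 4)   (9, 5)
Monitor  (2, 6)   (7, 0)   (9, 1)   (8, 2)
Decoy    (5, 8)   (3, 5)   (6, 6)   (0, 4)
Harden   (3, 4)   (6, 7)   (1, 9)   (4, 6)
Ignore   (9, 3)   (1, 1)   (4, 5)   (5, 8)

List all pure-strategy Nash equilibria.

No pure-strategy Nash equilibrium.

Check each profile: it is a Nash equilibrium iff no player can strictly gain by switching unilaterally.
(Patch, Monitor): Defender can switch to Monitor (0 → 2). Not NE.
(Patch, Decoy): Defender can switch to Monitor (2 → 7). Not NE.
(Patch, Harden): Defender can switch to Monitor (5 → 9). Not NE.
(Patch, Ignore): Attacker can switch to Monitor (5 → 6). Not NE.
(Monitor, Monitor): Defender can switch to Decoy (2 → 5). Not NE.
(Monitor, Decoy): Attacker can switch to Monitor (0 → 6). Not NE.
(The remaining 14 profiles each have a profitable deviation by the same check.)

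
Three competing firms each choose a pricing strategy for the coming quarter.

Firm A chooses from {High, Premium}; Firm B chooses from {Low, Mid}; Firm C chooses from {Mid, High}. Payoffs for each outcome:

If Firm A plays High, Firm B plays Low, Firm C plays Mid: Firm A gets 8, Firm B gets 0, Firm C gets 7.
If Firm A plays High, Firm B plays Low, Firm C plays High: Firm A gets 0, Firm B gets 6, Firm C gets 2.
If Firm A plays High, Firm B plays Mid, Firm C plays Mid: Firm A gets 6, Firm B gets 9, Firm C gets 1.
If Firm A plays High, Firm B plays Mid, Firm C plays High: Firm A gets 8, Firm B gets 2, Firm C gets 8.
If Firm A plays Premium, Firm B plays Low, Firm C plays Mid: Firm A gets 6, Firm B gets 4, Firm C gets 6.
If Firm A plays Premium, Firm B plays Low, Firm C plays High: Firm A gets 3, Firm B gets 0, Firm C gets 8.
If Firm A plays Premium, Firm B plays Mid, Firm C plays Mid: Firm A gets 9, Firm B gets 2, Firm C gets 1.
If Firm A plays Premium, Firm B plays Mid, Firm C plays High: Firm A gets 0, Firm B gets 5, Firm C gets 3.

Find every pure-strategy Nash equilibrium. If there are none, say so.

No pure-strategy Nash equilibrium.

Firm A against (Low, Mid): payoffs 8, 6 → best response High.
Firm A against (Low, High): payoffs 0, 3 → best response Premium.
Firm A against (Mid, Mid): payoffs 6, 9 → best response Premium.
Firm A against (Mid, High): payoffs 8, 0 → best response High.
Firm B against (High, Mid): payoffs 0, 9 → best response Mid.
Firm B against (High, High): payoffs 6, 2 → best response Low.
Firm B against (Premium, Mid): payoffs 4, 2 → best response Low.
Firm B against (Premium, High): payoffs 0, 5 → best response Mid.
Firm C against (High, Low): payoffs 7, 2 → best response Mid.
Firm C against (High, Mid): payoffs 1, 8 → best response High.
Firm C against (Premium, Low): payoffs 6, 8 → best response High.
Firm C against (Premium, Mid): payoffs 1, 3 → best response High.
No profile is a mutual best response for all players.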